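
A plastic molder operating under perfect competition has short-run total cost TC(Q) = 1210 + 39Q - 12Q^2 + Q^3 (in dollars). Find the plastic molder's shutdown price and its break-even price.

AVC = 39 - 12Q + Q^2; minimized at Q = 6, giving min AVC = $3. That is the shutdown price.
ATC = 1210/Q + 39 - 12Q + Q^2. Setting dATC/dQ = −1210/Q^2 − 12 + 2Q = 0 gives Q = 11 (since 2·11^3 − 12·11^2 = 1210).
min ATC = 1210/11 + 39 − 12·11 + 11^2 = $138. That is the break-even price.
Between these two prices the firm operates at a loss; above $138 it earns a profit.

Shutdown price = $3; break-even price = $138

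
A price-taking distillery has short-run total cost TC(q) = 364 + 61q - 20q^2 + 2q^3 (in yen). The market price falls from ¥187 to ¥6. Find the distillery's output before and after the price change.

AVC = 61 - 20q + 2q^2, minimized at q = 5 where min AVC = ¥11. MC = 61 - 40q + 6q^2.
At P = ¥187 ≥ min AVC, set P = MC on the rising branch: q = 9.
At P = ¥6 < min AVC = ¥11, price no longer covers variable cost at any output, so the firm shuts down: q = 0.

Output falls from 9 to 0 (the firm shuts down)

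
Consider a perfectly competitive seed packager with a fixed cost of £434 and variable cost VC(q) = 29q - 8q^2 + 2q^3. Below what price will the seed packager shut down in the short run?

£21 per unit

The shutdown price is the minimum of AVC. VC = 29q - 8q^2 + 2q^3, so AVC = 29 - 8q + 2q^2.
dAVC/dq = -8 + 4q = 0 gives q = 2. min AVC = 29 - 8·2 + 2·2^2 = 21.
For P < £21 the firm produces nothing.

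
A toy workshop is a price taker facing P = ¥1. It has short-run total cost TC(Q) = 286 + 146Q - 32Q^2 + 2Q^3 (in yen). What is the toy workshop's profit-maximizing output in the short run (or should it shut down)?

Variable cost is VC = 146Q - 32Q^2 + 2Q^3, so AVC = VC/Q = 146 - 32Q + 2Q^2 and MC = dTC/dQ = 146 - 64Q + 6Q^2.
The AVC parabola has its vertex at Q = 32/4 = 8, where AVC = 146 - 32·8 + 2·8^2 = ¥18.
With P < min AVC (¥1 < ¥18), every unit sold adds to the loss.
Best response: produce nothing and absorb the ¥286 fixed cost.

Shut down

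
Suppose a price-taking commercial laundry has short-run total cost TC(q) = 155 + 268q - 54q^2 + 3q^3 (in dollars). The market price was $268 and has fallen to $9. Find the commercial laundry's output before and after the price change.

AVC = 268 - 54q + 3q^2, minimized at q = 9 where min AVC = $25. MC = 268 - 108q + 9q^2.
At P = $268 ≥ min AVC, set P = MC on the rising branch: q = 12.
At P = $9 < min AVC = $25, price no longer covers variable cost at any output, so the firm shuts down: q = 0.

Output falls from 12 to 0 (the firm shuts down)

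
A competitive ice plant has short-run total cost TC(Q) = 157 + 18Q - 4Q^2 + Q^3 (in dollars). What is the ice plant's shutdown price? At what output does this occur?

$14 per unit, at Q = 2

The shutdown price is the minimum of AVC. VC = 18Q - 4Q^2 + Q^3, so AVC = 18 - 4Q + Q^2.
At the minimum of AVC, MC = AVC. MC = 18 - 8Q + 3Q^2; setting MC = AVC gives 2Q^2 - 4Q = 0, so Q = 2. min AVC = 14.
The firm shuts down for any P below $14.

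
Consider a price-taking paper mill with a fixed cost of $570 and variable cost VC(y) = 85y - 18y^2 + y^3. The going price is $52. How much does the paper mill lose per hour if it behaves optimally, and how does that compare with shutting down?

AVC = 85 - 18y + y^2; min AVC = $4 at y = 9. Since P = $52 ≥ min AVC, the firm produces.
With MC = 85 - 36y + 3y^2, P = MC on the upward-sloping part at y* = 11.
TR = 52·11 = 572. TC = 570 + 88 = 658. Profit = 572 − 658 = -$86.
Shutting down would mean losing the fixed cost of $570, so operating at a loss of $86 is better by $484.

Profit = -$86 at y = 11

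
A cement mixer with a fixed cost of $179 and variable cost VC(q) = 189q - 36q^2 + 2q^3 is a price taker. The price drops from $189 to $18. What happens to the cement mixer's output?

AVC = 189 - 36q + 2q^2, minimized at q = 9 where min AVC = $27. MC = 189 - 72q + 6q^2.
With P = $189 above the shutdown price, P = MC gives q = 12.
At P = $18 < min AVC = $27, price no longer covers variable cost at any output, so the firm shuts down: q = 0.

Output falls from 12 to 0 (the firm shuts down)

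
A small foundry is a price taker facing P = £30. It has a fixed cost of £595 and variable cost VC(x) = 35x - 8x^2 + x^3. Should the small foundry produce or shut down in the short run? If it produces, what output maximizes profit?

Variable cost is VC = 35x - 8x^2 + x^3, so AVC = VC/x = 35 - 8x + x^2 and MC = dTC/dx = 35 - 16x + 3x^2.
AVC is minimized where dAVC/dx = -8 + 2x = 0, at x = 4; min AVC = 35 - 8·4 + 4^2 = £19.
Since P = £30 ≥ min AVC = £19, price covers variable cost and the firm should produce.
Solving P = MC: 5 - 16x + 3x^2 = 0 ⇒ x = 1/3 or 5. On the upward-sloping branch, x* = 5.
Check: AVC at x = 5 is £20 ≤ P, so revenue covers variable cost.
Profit = P·x − TC = 30·5 − 695 = -£545, a loss, but smaller than the £595 fixed cost the firm would lose by shutting down.

Produce at x = 5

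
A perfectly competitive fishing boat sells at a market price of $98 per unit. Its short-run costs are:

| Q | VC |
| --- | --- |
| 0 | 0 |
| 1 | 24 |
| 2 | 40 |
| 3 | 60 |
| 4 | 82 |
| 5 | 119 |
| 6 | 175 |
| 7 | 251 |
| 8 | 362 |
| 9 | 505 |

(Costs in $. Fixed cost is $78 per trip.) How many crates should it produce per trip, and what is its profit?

Profit at each row (π = 98Q − TC): Q=0: -78; Q=1: -4; Q=2: 78; Q=3: 156; Q=4: 232; Q=5: 293; Q=6: 335; Q=7: 357; Q=8: 344; Q=9: 299.
Profit is maximized at Q = 7. AVC there is 251/7 = $35.86 ≤ P, so producing beats shutting down (which would give -$78).

Q = 7; profit = $357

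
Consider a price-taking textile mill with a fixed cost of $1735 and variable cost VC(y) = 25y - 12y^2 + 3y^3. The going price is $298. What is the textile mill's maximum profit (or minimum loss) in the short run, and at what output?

AVC = 25 - 12y + 3y^2; min AVC = $13 at y = 2. Since P = $298 ≥ min AVC, the firm produces.
MC = 25 - 24y + 9y^2. Setting P = MC and taking the root on the rising branch gives y* = 7.
TR = 298·7 = 2086. TC = 1735 + 616 = 2351. Profit = 2086 − 2351 = -$265.
Shutting down would mean losing the fixed cost of $1735, so operating at a loss of $265 is better by $1470.

Profit = -$265 at y = 7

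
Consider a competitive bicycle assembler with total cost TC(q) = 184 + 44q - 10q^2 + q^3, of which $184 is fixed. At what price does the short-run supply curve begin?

$19 per unit

The shutdown price is the minimum of AVC. VC = 44q - 10q^2 + q^3, so AVC = 44 - 10q + q^2.
At the minimum of AVC, MC = AVC. MC = 44 - 20q + 3q^2; setting MC = AVC gives 2q^2 - 10q = 0, so q = 5. min AVC = 19.
The firm shuts down for any P below $19.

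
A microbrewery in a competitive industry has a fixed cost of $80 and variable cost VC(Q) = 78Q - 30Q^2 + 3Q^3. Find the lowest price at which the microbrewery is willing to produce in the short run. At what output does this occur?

The firm shuts down when price falls below the minimum of average variable cost. AVC = VC/Q = 78 - 30Q + 3Q^2.
At the minimum of AVC, MC = AVC. MC = 78 - 60Q + 9Q^2; setting MC = AVC gives 6Q^2 - 30Q = 0, so Q = 5. min AVC = 3.
For P < $3 the firm produces nothing.

$3 per unit, at Q = 5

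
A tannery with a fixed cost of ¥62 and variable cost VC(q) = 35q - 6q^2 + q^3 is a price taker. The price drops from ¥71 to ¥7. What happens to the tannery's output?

AVC = 35 - 6q + q^2, minimized at q = 3 where min AVC = ¥26. MC = 35 - 12q + 3q^2.
With P = ¥71 above the shutdown price, P = MC gives q = 6.
At P = ¥7 < min AVC = ¥26, price no longer covers variable cost at any output, so the firm shuts down: q = 0.

Output falls from 6 to 0 (the firm shuts down)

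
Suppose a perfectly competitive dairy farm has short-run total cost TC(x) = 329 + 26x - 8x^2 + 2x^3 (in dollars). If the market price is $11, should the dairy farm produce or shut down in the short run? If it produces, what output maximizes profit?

From TC, MC = TC'(x) = 26 - 16x + 6x^2 and AVC = VC/x = 26 - 8x + 2x^2.
The AVC parabola has its vertex at x = 8/4 = 2, where AVC = 26 - 8·2 + 2·2^2 = $18.
Since P = $11 < min AVC = $18, price fails to cover variable cost at any output.
Shutting down limits the loss to fixed cost, $329.

Shut down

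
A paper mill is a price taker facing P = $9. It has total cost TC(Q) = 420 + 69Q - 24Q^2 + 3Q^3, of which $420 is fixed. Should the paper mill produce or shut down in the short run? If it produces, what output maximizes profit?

Strip out fixed cost: VC = 69Q - 24Q^2 + 3Q^3. Then AVC = 69 - 24Q + 3Q^2 and MC = 69 - 48Q + 9Q^2.
AVC is minimized where dAVC/dQ = -24 + 6Q = 0, at Q = 4; min AVC = 69 - 24·4 + 3·4^2 = $21.
P = $9 lies below min AVC = $21; no output level covers variable cost.
Best response: produce nothing and absorb the $420 fixed cost.

Shut down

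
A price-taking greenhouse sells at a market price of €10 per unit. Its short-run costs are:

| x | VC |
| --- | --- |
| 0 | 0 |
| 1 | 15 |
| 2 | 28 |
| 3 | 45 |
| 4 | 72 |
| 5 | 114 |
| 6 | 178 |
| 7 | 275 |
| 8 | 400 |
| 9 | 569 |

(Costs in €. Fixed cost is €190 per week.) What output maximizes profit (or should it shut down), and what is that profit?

x = 0 (shut down); profit = -€190

Compute π = P·x − TC at each output: x=0: -190; x=1: -195; x=2: -198; x=3: -205; x=4: -222; x=5: -254; x=6: -308; x=7: -395; x=8: -510; x=9: -669.
Profit is highest at x = 0. Equivalently, the lowest AVC in the table is 28/2 ≈ €14 at x = 2, and P = €10 falls below it — price never covers variable cost, so the firm shuts down and loses only its fixed cost.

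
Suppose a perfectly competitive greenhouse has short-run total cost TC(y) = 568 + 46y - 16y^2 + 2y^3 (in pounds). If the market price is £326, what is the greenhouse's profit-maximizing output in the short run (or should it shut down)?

Produce at y = 10

From TC, MC = TC'(y) = 46 - 32y + 6y^2 and AVC = VC/y = 46 - 16y + 2y^2.
AVC hits its minimum where MC = AVC, at y = 4, giving min AVC = 46 - 16·4 + 2·4^2 = £14.
Because £326 ≥ £14, revenue can cover variable cost; the firm operates.
Solving P = MC: -280 - 32y + 6y^2 = 0 ⇒ y = -14/3 or 10. On the upward-sloping branch, y* = 10.
Check: AVC at y = 10 is £86 ≤ P, so revenue covers variable cost.
Profit = P·y − TC = 326·10 − 1428 = £1832.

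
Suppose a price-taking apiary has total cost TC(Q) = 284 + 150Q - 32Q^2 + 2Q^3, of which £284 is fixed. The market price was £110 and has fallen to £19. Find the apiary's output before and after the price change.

AVC = 150 - 32Q + 2Q^2, minimized at Q = 8 where min AVC = £22. MC = 150 - 64Q + 6Q^2.
With P = £110 above the shutdown price, P = MC gives Q = 10.
At P = £19 < min AVC = £22, price no longer covers variable cost at any output, so the firm shuts down: Q = 0.

Output falls from 10 to 0 (the firm shuts down)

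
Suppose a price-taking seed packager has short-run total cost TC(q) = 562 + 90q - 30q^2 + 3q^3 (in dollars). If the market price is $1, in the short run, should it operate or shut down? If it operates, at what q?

From TC, MC = TC'(q) = 90 - 60q + 9q^2 and AVC = VC/q = 90 - 30q + 3q^2.
AVC is minimized where dAVC/dq = -30 + 6q = 0, at q = 5; min AVC = 90 - 30·5 + 3·5^2 = $15.
With P < min AVC ($1 < $15), every unit sold adds to the loss.
Best response: produce nothing and absorb the $562 fixed cost.

Shut down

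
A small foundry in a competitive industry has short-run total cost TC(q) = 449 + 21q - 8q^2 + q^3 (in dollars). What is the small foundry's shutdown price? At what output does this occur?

The firm shuts down when price falls below the minimum of average variable cost. AVC = VC/q = 21 - 8q + q^2.
dAVC/dq = -8 + 2q = 0 gives q = 4. min AVC = 21 - 8·4 + 4^2 = 5.
The firm shuts down for any P below $5.

$5 per unit, at q = 4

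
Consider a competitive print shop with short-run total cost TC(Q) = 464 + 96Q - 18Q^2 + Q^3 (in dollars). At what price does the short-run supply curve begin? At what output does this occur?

$15 per unit, at Q = 9

Short-run supply begins at min AVC. From VC = 96Q - 18Q^2 + Q^3, AVC = 96 - 18Q + Q^2.
At the minimum of AVC, MC = AVC. MC = 96 - 36Q + 3Q^2; setting MC = AVC gives 2Q^2 - 18Q = 0, so Q = 9. min AVC = 15.
The firm shuts down for any P below $15.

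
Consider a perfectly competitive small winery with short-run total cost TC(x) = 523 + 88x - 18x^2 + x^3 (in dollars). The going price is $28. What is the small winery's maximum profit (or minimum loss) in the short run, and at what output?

AVC = 88 - 18x + x^2; min AVC = $7 at x = 9. Since P = $28 ≥ min AVC, the firm produces.
With MC = 88 - 36x + 3x^2, P = MC on the upward-sloping part at x* = 10.
TR = 28·10 = 280. TC = 523 + 80 = 603. Profit = 280 − 603 = -$323.
Shutting down would mean losing the fixed cost of $523, so operating at a loss of $323 is better by $200.

Profit = -$323 at x = 10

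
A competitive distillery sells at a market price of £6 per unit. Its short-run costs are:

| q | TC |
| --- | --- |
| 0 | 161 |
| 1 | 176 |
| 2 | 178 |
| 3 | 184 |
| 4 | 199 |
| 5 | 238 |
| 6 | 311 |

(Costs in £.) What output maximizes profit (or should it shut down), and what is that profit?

Compute π = P·q − TC at each output: q=0: -161; q=1: -170; q=2: -166; q=3: -166; q=4: -175; q=5: -208; q=6: -275.
Profit is highest at q = 0. Equivalently, the lowest AVC in the table is 23/3 ≈ £7.67 at q = 3, and P = £6 falls below it — price never covers variable cost, so the firm shuts down and loses only its fixed cost.

q = 0 (shut down); profit = -£161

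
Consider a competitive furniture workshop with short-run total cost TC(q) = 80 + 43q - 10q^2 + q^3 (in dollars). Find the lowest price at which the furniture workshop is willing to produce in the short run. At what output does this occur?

$18 per unit, at q = 5

The shutdown price is the minimum of AVC. VC = 43q - 10q^2 + q^3, so AVC = 43 - 10q + q^2.
At the minimum of AVC, MC = AVC. MC = 43 - 20q + 3q^2; setting MC = AVC gives 2q^2 - 10q = 0, so q = 5. min AVC = 18.
So the shutdown price is $18.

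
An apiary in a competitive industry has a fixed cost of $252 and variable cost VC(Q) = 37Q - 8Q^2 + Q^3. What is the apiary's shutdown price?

$21 per unit

Short-run supply begins at min AVC. From VC = 37Q - 8Q^2 + Q^3, AVC = 37 - 8Q + Q^2.
At the minimum of AVC, MC = AVC. MC = 37 - 16Q + 3Q^2; setting MC = AVC gives 2Q^2 - 8Q = 0, so Q = 4. min AVC = 21.
So the shutdown price is $21.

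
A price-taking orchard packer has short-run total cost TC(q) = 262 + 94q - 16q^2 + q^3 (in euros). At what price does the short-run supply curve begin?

€30 per unit

The shutdown price is the minimum of AVC. VC = 94q - 16q^2 + q^3, so AVC = 94 - 16q + q^2.
At the minimum of AVC, MC = AVC. MC = 94 - 32q + 3q^2; setting MC = AVC gives 2q^2 - 16q = 0, so q = 8. min AVC = 30.
For P < €30 the firm produces nothing.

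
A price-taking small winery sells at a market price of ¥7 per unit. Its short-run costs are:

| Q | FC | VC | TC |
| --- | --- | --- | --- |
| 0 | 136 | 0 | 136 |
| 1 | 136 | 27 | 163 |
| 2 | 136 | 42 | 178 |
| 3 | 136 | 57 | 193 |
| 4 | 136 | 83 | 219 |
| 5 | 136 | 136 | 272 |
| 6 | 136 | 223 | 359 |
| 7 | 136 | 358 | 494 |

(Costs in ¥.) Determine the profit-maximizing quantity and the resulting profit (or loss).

Compute π = P·Q − TC at each output: Q=0: -136; Q=1: -156; Q=2: -164; Q=3: -172; Q=4: -191; Q=5: -237; Q=6: -317; Q=7: -445.
Profit is highest at Q = 0. Equivalently, the lowest AVC in the table is 57/3 ≈ ¥19 at Q = 3, and P = ¥7 falls below it — price never covers variable cost, so the firm shuts down and loses only its fixed cost.

Q = 0 (shut down); profit = -¥136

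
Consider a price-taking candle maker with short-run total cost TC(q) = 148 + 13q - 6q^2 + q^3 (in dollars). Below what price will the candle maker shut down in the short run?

$4 per unit

Short-run supply begins at min AVC. From VC = 13q - 6q^2 + q^3, AVC = 13 - 6q + q^2.
dAVC/dq = -6 + 2q = 0 gives q = 3. min AVC = 13 - 6·3 + 3^2 = 4.
The firm shuts down for any P below $4.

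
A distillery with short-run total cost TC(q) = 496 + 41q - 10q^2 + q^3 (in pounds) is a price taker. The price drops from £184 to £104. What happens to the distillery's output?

MC = 41 - 20q + 3q^2; the shutdown threshold is min AVC = £16 (at q = 5).
With P = £184 above the shutdown price, P = MC gives q = 11.
At P = £104 ≥ min AVC, set P = MC: q = 9. The firm stays open but cuts output.

Output falls from 11 to 9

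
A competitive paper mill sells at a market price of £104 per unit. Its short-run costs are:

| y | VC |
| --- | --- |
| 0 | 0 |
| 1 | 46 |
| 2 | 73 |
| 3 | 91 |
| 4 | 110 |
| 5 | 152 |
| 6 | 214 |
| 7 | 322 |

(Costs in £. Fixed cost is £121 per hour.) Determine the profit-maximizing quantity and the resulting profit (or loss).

Profit at each row (π = 104y − TC): y=0: -121; y=1: -63; y=2: 14; y=3: 100; y=4: 185; y=5: 247; y=6: 289; y=7: 285.
Profit is maximized at y = 6. AVC there is 214/6 = £35.67 ≤ P, so producing beats shutting down (which would give -£121).

y = 6; profit = £289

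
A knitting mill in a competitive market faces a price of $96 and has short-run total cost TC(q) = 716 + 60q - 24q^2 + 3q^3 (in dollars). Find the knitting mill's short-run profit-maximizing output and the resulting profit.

Profit = -$284 at q = 6

AVC = 60 - 24q + 3q^2 has its minimum $12 at q = 4; price $96 clears that bar, so the firm operates.
With MC = 60 - 48q + 9q^2, P = MC on the upward-sloping part at q* = 6.
TR = 96·6 = 576. TC = 716 + 144 = 860. Profit = 576 − 860 = -$284.
By producing, the firm covers all variable cost plus $432 of fixed cost; shutting down would lose the full $716.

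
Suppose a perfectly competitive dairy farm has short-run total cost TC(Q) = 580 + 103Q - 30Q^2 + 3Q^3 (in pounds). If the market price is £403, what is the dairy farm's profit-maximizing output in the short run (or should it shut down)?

Produce at Q = 10

Strip out fixed cost: VC = 103Q - 30Q^2 + 3Q^3. Then AVC = 103 - 30Q + 3Q^2 and MC = 103 - 60Q + 9Q^2.
AVC hits its minimum where MC = AVC, at Q = 5, giving min AVC = 103 - 30·5 + 3·5^2 = £28.
Because £403 ≥ £28, revenue can cover variable cost; the firm operates.
Set P = MC: 403 = 103 - 60Q + 9Q^2 → -300 - 60Q + 9Q^2 = 0. The roots are Q = -10/3 and Q = 10; the profit-maximizing output is on the rising part of MC, so Q* = 10.
Check: AVC at Q = 10 is £103 ≤ P, so revenue covers variable cost.
Profit = P·Q − TC = 403·10 − 1610 = £2420.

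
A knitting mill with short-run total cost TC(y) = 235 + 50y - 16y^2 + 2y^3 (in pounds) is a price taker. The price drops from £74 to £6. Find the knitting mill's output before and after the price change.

MC = 50 - 32y + 6y^2; the shutdown threshold is min AVC = £18 (at y = 4).
At P = £74 ≥ min AVC, set P = MC on the rising branch: y = 6.
At P = £6 < min AVC = £18, price no longer covers variable cost at any output, so the firm shuts down: y = 0.

Output falls from 6 to 0 (the firm shuts down)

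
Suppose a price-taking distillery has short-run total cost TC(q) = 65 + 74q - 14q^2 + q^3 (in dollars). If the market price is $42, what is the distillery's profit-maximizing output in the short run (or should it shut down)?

Strip out fixed cost: VC = 74q - 14q^2 + q^3. Then AVC = 74 - 14q + q^2 and MC = 74 - 28q + 3q^2.
AVC hits its minimum where MC = AVC, at q = 7, giving min AVC = 74 - 14·7 + 7^2 = $25.
P = $42 exceeds min AVC = $25, so the firm stays open.
Solving P = MC: 32 - 28q + 3q^2 = 0 ⇒ q = 4/3 or 8. On the upward-sloping branch, q* = 8.
Check: AVC at q = 8 is $26 ≤ P, so revenue covers variable cost.
Profit = P·q − TC = 42·8 − 273 = $63.

Produce at q = 8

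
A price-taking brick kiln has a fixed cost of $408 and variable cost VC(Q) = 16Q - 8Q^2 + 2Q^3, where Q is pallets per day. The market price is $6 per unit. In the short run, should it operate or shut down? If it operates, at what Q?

Shut down

Variable cost is VC = 16Q - 8Q^2 + 2Q^3, so AVC = VC/Q = 16 - 8Q + 2Q^2 and MC = dTC/dQ = 16 - 16Q + 6Q^2.
AVC hits its minimum where MC = AVC, at Q = 2, giving min AVC = 16 - 8·2 + 2·2^2 = $8.
Since P = $6 < min AVC = $8, price fails to cover variable cost at any output.
Best response: produce nothing and absorb the $408 fixed cost.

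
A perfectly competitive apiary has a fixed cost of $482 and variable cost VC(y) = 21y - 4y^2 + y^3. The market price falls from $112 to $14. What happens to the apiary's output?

AVC = 21 - 4y + y^2, minimized at y = 2 where min AVC = $17. MC = 21 - 8y + 3y^2.
At P = $112 ≥ min AVC, set P = MC on the rising branch: y = 7.
At P = $14 < min AVC = $17, price no longer covers variable cost at any output, so the firm shuts down: y = 0.

Output falls from 7 to 0 (the firm shuts down)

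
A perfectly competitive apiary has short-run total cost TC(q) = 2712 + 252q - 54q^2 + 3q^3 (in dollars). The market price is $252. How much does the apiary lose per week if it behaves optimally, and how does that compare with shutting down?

AVC = 252 - 54q + 3q^2 has its minimum $9 at q = 9; price $252 clears that bar, so the firm operates.
With MC = 252 - 108q + 9q^2, P = MC on the upward-sloping part at q* = 12.
TR = 252·12 = 3024. TC = 2712 + 432 = 3144. Profit = 3024 − 3144 = -$120.
Shutting down would mean losing the fixed cost of $2712, so operating at a loss of $120 is better by $2592.

Profit = -$120 at q = 12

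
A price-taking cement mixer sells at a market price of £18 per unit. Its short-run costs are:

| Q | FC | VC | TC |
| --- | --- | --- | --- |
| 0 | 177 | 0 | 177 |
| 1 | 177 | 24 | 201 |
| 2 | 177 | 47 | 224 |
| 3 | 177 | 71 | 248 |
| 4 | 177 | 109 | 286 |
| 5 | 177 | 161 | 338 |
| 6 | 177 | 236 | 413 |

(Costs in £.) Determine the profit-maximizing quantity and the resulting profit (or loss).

Q = 0 (shut down); profit = -£177

Profit at each row (π = 18Q − TC): Q=0: -177; Q=1: -183; Q=2: -188; Q=3: -194; Q=4: -214; Q=5: -248; Q=6: -305.
Profit is highest at Q = 0. Equivalently, the lowest AVC in the table is 47/2 ≈ £23.50 at Q = 2, and P = £18 falls below it — price never covers variable cost, so the firm shuts down and loses only its fixed cost.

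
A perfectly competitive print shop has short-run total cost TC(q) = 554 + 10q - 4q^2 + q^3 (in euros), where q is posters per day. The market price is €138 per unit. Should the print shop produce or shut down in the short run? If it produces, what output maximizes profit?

Produce at q = 8

From TC, MC = TC'(q) = 10 - 8q + 3q^2 and AVC = VC/q = 10 - 4q + q^2.
AVC is minimized where dAVC/dq = -4 + 2q = 0, at q = 2; min AVC = 10 - 4·2 + 2^2 = €6.
Since P = €138 ≥ min AVC = €6, price covers variable cost and the firm should produce.
Solving P = MC: -128 - 8q + 3q^2 = 0 ⇒ q = -16/3 or 8. On the upward-sloping branch, q* = 8.
Check: AVC at q = 8 is €42 ≤ P, so revenue covers variable cost.
Profit = P·q − TC = 138·8 − 890 = €214.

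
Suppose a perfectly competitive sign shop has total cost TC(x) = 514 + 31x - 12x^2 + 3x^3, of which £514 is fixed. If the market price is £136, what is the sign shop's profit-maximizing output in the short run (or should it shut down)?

Variable cost is VC = 31x - 12x^2 + 3x^3, so AVC = VC/x = 31 - 12x + 3x^2 and MC = dTC/dx = 31 - 24x + 9x^2.
AVC is minimized where dAVC/dx = -12 + 6x = 0, at x = 2; min AVC = 31 - 12·2 + 3·2^2 = £19.
Because £136 ≥ £19, revenue can cover variable cost; the firm operates.
Solving P = MC: -105 - 24x + 9x^2 = 0 ⇒ x = -7/3 or 5. On the upward-sloping branch, x* = 5.
Check: AVC at x = 5 is £46 ≤ P, so revenue covers variable cost.
Profit = P·x − TC = 136·5 − 744 = -£64, a loss, but smaller than the £514 fixed cost the firm would lose by shutting down.

Produce at x = 5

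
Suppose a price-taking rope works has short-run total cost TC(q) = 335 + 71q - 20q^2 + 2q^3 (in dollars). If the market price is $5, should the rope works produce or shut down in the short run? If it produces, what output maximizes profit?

Shut down

Strip out fixed cost: VC = 71q - 20q^2 + 2q^3. Then AVC = 71 - 20q + 2q^2 and MC = 71 - 40q + 6q^2.
The AVC parabola has its vertex at q = 20/4 = 5, where AVC = 71 - 20·5 + 2·5^2 = $21.
P = $5 lies below min AVC = $21; no output level covers variable cost.
Shutting down limits the loss to fixed cost, $335.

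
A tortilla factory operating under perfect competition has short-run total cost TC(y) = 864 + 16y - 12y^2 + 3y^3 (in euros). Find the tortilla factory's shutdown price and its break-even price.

AVC = 16 - 12y + 3y^2; minimized at y = 2, giving min AVC = €4. That is the shutdown price.
ATC = 864/y + 16 - 12y + 3y^2. Setting dATC/dy = −864/y^2 − 12 + 6y = 0 gives y = 6 (since 6·6^3 − 12·6^2 = 864).
min ATC = 864/6 + 16 − 12·6 + 3·6^2 = €196. That is the break-even price.
For €4 ≤ P < €196 the firm produces at a loss; below €4 it shuts down.

Shutdown price = €4; break-even price = €196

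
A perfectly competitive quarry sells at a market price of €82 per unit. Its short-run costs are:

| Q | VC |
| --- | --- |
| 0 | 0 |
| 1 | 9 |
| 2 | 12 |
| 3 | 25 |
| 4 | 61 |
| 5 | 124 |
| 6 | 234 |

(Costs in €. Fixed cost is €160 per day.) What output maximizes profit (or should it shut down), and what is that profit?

Q = 5; profit = €126

Tabulate TR − TC: Q=0: -160; Q=1: -87; Q=2: -8; Q=3: 61; Q=4: 107; Q=5: 126; Q=6: 98.
Profit is maximized at Q = 5. AVC there is 124/5 = €24.80 ≤ P, so producing beats shutting down (which would give -€160).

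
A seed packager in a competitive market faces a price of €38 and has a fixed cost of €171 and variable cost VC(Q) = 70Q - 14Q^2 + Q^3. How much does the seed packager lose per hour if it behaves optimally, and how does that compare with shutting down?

Profit = -€43 at Q = 8

AVC = 70 - 14Q + Q^2 has its minimum €21 at Q = 7; price €38 clears that bar, so the firm operates.
MC = 70 - 28Q + 3Q^2. Setting P = MC and taking the root on the rising branch gives Q* = 8.
TR = 38·8 = 304. TC = 171 + 176 = 347. Profit = 304 − 347 = -€43.
By producing, the firm covers all variable cost plus €128 of fixed cost; shutting down would lose the full €171.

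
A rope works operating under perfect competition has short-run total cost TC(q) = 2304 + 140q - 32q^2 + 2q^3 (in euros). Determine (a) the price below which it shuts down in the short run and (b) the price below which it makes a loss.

AVC = 140 - 32q + 2q^2; minimized at q = 8, giving min AVC = €12. That is the shutdown price.
ATC = 2304/q + 140 - 32q + 2q^2. Setting dATC/dq = −2304/q^2 − 32 + 4q = 0 gives q = 12 (since 4·12^3 − 32·12^2 = 2304).
min ATC = 2304/12 + 140 − 32·12 + 2·12^2 = €236. That is the break-even price.
Between these two prices the firm operates at a loss; above €236 it earns a profit.

Shutdown price = €12; break-even price = €236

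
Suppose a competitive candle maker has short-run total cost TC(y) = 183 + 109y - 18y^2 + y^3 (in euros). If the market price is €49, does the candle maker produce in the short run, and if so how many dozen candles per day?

Produce at y = 10

Variable cost is VC = 109y - 18y^2 + y^3, so AVC = VC/y = 109 - 18y + y^2 and MC = dTC/dy = 109 - 36y + 3y^2.
AVC hits its minimum where MC = AVC, at y = 9, giving min AVC = 109 - 18·9 + 9^2 = €28.
P = €49 exceeds min AVC = €28, so the firm stays open.
Set P = MC: 49 = 109 - 36y + 3y^2 → 60 - 36y + 3y^2 = 0. The roots are y = 2 and y = 10; the profit-maximizing output is on the rising part of MC, so y* = 10.
Check: AVC at y = 10 is €29 ≤ P, so revenue covers variable cost.
Profit = P·y − TC = 49·10 − 473 = €17.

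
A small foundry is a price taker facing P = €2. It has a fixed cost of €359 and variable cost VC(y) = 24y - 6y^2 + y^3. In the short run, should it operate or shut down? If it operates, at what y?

Shut down

Strip out fixed cost: VC = 24y - 6y^2 + y^3. Then AVC = 24 - 6y + y^2 and MC = 24 - 12y + 3y^2.
The AVC parabola has its vertex at y = 6/2 = 3, where AVC = 24 - 6·3 + 3^2 = €15.
Since P = €2 < min AVC = €15, price fails to cover variable cost at any output.
The firm minimizes its loss by shutting down and losing only its fixed cost of €359.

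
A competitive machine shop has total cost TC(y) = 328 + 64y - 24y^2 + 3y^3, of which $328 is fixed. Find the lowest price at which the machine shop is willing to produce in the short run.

The firm shuts down when price falls below the minimum of average variable cost. AVC = VC/y = 64 - 24y + 3y^2.
At the minimum of AVC, MC = AVC. MC = 64 - 48y + 9y^2; setting MC = AVC gives 6y^2 - 24y = 0, so y = 4. min AVC = 16.
So the shutdown price is $16.

$16 per unit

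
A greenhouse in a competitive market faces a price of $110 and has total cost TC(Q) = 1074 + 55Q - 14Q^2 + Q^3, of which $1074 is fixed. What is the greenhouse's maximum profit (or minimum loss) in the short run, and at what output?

Profit = -$106 at Q = 11

AVC = 55 - 14Q + Q^2; min AVC = $6 at Q = 7. Since P = $110 ≥ min AVC, the firm produces.
MC = 55 - 28Q + 3Q^2. Setting P = MC and taking the root on the rising branch gives Q* = 11.
TR = 110·11 = 1210. TC = 1074 + 242 = 1316. Profit = 1210 − 1316 = -$106.
That loss of $106 beats the $1074 the firm would lose by shutting down; producing recovers $968 of fixed cost.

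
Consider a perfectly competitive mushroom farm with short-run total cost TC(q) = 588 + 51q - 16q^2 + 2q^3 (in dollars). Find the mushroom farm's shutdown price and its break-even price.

Shutdown price = $19; break-even price = $121

AVC = 51 - 16q + 2q^2; minimized at q = 4, giving min AVC = $19. That is the shutdown price.
ATC = 588/q + 51 - 16q + 2q^2. Setting dATC/dq = −588/q^2 − 16 + 4q = 0 gives q = 7 (since 4·7^3 − 16·7^2 = 588).
min ATC = 588/7 + 51 − 16·7 + 2·7^2 = $121. That is the break-even price.
Between these two prices the firm operates at a loss; above $121 it earns a profit.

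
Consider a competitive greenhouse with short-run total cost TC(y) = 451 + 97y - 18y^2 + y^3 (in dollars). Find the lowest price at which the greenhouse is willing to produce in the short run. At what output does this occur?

$16 per unit, at y = 9

Short-run supply begins at min AVC. From VC = 97y - 18y^2 + y^3, AVC = 97 - 18y + y^2.
dAVC/dy = -18 + 2y = 0 gives y = 9. min AVC = 97 - 18·9 + 9^2 = 16.
So the shutdown price is $16.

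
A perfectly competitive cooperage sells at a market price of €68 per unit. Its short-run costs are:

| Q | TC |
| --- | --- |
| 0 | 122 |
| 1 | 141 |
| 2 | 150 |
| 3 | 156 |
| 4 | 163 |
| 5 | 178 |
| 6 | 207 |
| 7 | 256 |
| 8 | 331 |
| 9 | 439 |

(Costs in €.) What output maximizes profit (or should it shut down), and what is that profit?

Q = 7; profit = €220

Profit at each row (π = 68Q − TC): Q=0: -122; Q=1: -73; Q=2: -14; Q=3: 48; Q=4: 109; Q=5: 162; Q=6: 201; Q=7: 220; Q=8: 213; Q=9: 173.
Profit is maximized at Q = 7. AVC there is 134/7 = €19.14 ≤ P, so producing beats shutting down (which would give -€122).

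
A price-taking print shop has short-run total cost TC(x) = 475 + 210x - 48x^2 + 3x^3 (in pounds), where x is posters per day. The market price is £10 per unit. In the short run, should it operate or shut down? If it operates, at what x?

From TC, MC = TC'(x) = 210 - 96x + 9x^2 and AVC = VC/x = 210 - 48x + 3x^2.
AVC is minimized where dAVC/dx = -48 + 6x = 0, at x = 8; min AVC = 210 - 48·8 + 3·8^2 = £18.
P = £10 lies below min AVC = £18; no output level covers variable cost.
Best response: produce nothing and absorb the £475 fixed cost.

Shut down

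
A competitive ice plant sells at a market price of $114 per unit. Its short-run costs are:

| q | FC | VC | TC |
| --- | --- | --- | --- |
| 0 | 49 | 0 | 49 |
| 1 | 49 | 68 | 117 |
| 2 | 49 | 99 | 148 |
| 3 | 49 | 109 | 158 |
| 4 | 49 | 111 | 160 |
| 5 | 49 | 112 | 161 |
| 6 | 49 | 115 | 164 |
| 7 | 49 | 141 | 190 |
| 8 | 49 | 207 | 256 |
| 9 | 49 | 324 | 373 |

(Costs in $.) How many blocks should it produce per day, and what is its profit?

q = 8; profit = $656

Profit at each row (π = 114q − TC): q=0: -49; q=1: -3; q=2: 80; q=3: 184; q=4: 296; q=5: 409; q=6: 520; q=7: 608; q=8: 656; q=9: 653.
Profit is maximized at q = 8. AVC there is 207/8 = $25.88 ≤ P, so producing beats shutting down (which would give -$49).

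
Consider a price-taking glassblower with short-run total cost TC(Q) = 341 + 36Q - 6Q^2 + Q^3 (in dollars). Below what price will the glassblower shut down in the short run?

$27 per unit

Short-run supply begins at min AVC. From VC = 36Q - 6Q^2 + Q^3, AVC = 36 - 6Q + Q^2.
At the minimum of AVC, MC = AVC. MC = 36 - 12Q + 3Q^2; setting MC = AVC gives 2Q^2 - 6Q = 0, so Q = 3. min AVC = 27.
The firm shuts down for any P below $27.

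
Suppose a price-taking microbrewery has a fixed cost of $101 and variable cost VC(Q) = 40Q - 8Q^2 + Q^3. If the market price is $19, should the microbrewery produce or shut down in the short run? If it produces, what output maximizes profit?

Strip out fixed cost: VC = 40Q - 8Q^2 + Q^3. Then AVC = 40 - 8Q + Q^2 and MC = 40 - 16Q + 3Q^2.
AVC is minimized where dAVC/dQ = -8 + 2Q = 0, at Q = 4; min AVC = 40 - 8·4 + 4^2 = $24.
P = $19 lies below min AVC = $24; no output level covers variable cost.
The firm minimizes its loss by shutting down and losing only its fixed cost of $101.

Shut down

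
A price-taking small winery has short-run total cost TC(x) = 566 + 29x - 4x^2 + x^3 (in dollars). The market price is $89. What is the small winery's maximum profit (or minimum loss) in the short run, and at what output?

Profit = -$278 at x = 6

AVC = 29 - 4x + x^2 has its minimum $25 at x = 2; price $89 clears that bar, so the firm operates.
With MC = 29 - 8x + 3x^2, P = MC on the upward-sloping part at x* = 6.
TR = 89·6 = 534. TC = 566 + 246 = 812. Profit = 534 − 812 = -$278.
That loss of $278 beats the $566 the firm would lose by shutting down; producing recovers $288 of fixed cost.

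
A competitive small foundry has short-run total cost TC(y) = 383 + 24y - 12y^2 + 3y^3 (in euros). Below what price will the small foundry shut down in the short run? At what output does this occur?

€12 per unit, at y = 2

The firm shuts down when price falls below the minimum of average variable cost. AVC = VC/y = 24 - 12y + 3y^2.
At the minimum of AVC, MC = AVC. MC = 24 - 24y + 9y^2; setting MC = AVC gives 6y^2 - 12y = 0, so y = 2. min AVC = 12.
So the shutdown price is €12.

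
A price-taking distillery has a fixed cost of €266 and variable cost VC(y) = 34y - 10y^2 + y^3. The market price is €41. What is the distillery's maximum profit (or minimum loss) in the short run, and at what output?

AVC = 34 - 10y + y^2 has its minimum €9 at y = 5; price €41 clears that bar, so the firm operates.
With MC = 34 - 20y + 3y^2, P = MC on the upward-sloping part at y* = 7.
TR = 41·7 = 287. TC = 266 + 91 = 357. Profit = 287 − 357 = -€70.
Shutting down would mean losing the fixed cost of €266, so operating at a loss of €70 is better by €196.

Profit = -€70 at y = 7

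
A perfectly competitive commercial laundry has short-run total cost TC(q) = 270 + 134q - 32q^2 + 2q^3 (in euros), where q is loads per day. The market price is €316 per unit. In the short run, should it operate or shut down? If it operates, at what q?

From TC, MC = TC'(q) = 134 - 64q + 6q^2 and AVC = VC/q = 134 - 32q + 2q^2.
AVC is minimized where dAVC/dq = -32 + 4q = 0, at q = 8; min AVC = 134 - 32·8 + 2·8^2 = €6.
P = €316 exceeds min AVC = €6, so the firm stays open.
Solving P = MC: -182 - 64q + 6q^2 = 0 ⇒ q = -7/3 or 13. On the upward-sloping branch, q* = 13.
Check: AVC at q = 13 is €56 ≤ P, so revenue covers variable cost.
Profit = P·q − TC = 316·13 − 998 = €3110.

Produce at q = 13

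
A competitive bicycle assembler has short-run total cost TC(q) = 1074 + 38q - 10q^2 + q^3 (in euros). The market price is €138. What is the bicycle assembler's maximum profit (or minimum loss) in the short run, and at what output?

Profit = -€74 at q = 10

AVC = 38 - 10q + q^2; min AVC = €13 at q = 5. Since P = €138 ≥ min AVC, the firm produces.
MC = 38 - 20q + 3q^2. Setting P = MC and taking the root on the rising branch gives q* = 10.
TR = 138·10 = 1380. TC = 1074 + 380 = 1454. Profit = 1380 − 1454 = -€74.
That loss of €74 beats the €1074 the firm would lose by shutting down; producing recovers €1000 of fixed cost.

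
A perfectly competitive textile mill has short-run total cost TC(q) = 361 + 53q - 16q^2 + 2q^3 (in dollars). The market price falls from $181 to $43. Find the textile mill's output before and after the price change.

MC = 53 - 32q + 6q^2; the shutdown threshold is min AVC = $21 (at q = 4).
At P = $181 ≥ min AVC, set P = MC on the rising branch: q = 8.
At P = $43 ≥ min AVC, set P = MC: q = 5. The firm stays open but cuts output.

Output falls from 8 to 5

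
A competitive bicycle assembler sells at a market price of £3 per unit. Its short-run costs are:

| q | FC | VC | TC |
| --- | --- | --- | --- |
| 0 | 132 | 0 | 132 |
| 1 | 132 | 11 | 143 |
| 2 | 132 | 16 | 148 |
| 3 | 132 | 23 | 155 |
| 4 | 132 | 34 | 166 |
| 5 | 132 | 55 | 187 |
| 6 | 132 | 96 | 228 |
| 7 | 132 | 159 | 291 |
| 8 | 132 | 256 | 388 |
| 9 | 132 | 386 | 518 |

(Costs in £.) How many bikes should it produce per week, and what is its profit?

q = 0 (shut down); profit = -£132

Profit at each row (π = 3q − TC): q=0: -132; q=1: -140; q=2: -142; q=3: -146; q=4: -154; q=5: -172; q=6: -210; q=7: -270; q=8: -364; q=9: -491.
Profit is highest at q = 0. Equivalently, the lowest AVC in the table is 23/3 ≈ £7.67 at q = 3, and P = £3 falls below it — price never covers variable cost, so the firm shuts down and loses only its fixed cost.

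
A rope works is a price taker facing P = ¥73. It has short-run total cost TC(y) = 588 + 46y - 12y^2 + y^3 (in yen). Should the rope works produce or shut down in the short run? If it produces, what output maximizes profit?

Variable cost is VC = 46y - 12y^2 + y^3, so AVC = VC/y = 46 - 12y + y^2 and MC = dTC/dy = 46 - 24y + 3y^2.
AVC is minimized where dAVC/dy = -12 + 2y = 0, at y = 6; min AVC = 46 - 12·6 + 6^2 = ¥10.
P = ¥73 exceeds min AVC = ¥10, so the firm stays open.
P = MC gives -27 - 24y + 3y^2 = 0, with roots -1 and 9. Take the larger (rising MC): y* = 9.
Check: AVC at y = 9 is ¥19 ≤ P, so revenue covers variable cost.
Profit = P·y − TC = 73·9 − 759 = -¥102, a loss, but smaller than the ¥588 fixed cost the firm would lose by shutting down.

Produce at y = 9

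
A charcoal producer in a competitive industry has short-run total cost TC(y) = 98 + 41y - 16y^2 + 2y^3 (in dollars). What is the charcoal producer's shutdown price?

The shutdown price is the minimum of AVC. VC = 41y - 16y^2 + 2y^3, so AVC = 41 - 16y + 2y^2.
At the minimum of AVC, MC = AVC. MC = 41 - 32y + 6y^2; setting MC = AVC gives 4y^2 - 16y = 0, so y = 4. min AVC = 9.
So the shutdown price is $9.

$9 per unit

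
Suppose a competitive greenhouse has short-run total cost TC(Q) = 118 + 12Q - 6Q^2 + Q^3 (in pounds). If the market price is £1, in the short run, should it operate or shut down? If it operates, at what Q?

Strip out fixed cost: VC = 12Q - 6Q^2 + Q^3. Then AVC = 12 - 6Q + Q^2 and MC = 12 - 12Q + 3Q^2.
The AVC parabola has its vertex at Q = 6/2 = 3, where AVC = 12 - 6·3 + 3^2 = £3.
Since P = £1 < min AVC = £3, price fails to cover variable cost at any output.
Best response: produce nothing and absorb the £118 fixed cost.

Shut down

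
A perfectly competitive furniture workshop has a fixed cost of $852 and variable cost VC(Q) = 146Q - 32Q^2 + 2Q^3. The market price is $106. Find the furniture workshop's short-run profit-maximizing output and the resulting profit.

AVC = 146 - 32Q + 2Q^2 has its minimum $18 at Q = 8; price $106 clears that bar, so the firm operates.
With MC = 146 - 64Q + 6Q^2, P = MC on the upward-sloping part at Q* = 10.
TR = 106·10 = 1060. TC = 852 + 260 = 1112. Profit = 1060 − 1112 = -$52.
That loss of $52 beats the $852 the firm would lose by shutting down; producing recovers $800 of fixed cost.

Profit = -$52 at Q = 10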